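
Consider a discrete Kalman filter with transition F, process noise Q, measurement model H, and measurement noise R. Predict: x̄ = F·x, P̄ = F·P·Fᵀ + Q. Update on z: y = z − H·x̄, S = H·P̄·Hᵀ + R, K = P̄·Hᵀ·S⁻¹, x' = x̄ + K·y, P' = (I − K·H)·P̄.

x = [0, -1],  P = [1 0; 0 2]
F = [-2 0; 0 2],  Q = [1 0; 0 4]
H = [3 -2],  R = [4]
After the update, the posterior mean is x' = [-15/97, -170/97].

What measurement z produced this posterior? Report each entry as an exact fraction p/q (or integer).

z = [3]

x̄ = F·x = [0, -2]
P̄ = F·P·Fᵀ + Q = [5 0; 0 12]
S = H·P̄·Hᵀ + R = [97]
K = P̄·Hᵀ·S⁻¹ = [15/97; -24/97]
x' − x̄ = [-15/97, 24/97] = K·y
y = (KᵀK)⁻¹·Kᵀ·(x' − x̄) = [-1]
z = y + H·x̄ = [-1] + [4] = [3]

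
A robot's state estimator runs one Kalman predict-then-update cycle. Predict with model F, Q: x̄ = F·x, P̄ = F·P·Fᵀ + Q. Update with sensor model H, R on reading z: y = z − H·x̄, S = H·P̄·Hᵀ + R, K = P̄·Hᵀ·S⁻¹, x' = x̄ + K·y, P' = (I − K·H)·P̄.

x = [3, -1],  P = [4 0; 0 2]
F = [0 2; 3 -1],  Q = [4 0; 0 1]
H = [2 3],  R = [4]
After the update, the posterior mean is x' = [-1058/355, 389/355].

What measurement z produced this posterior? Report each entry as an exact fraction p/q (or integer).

x̄ = F·x = [-2, 10]
P̄ = F·P·Fᵀ + Q = [12 -4; -4 39]
S = H·P̄·Hᵀ + R = [355]
K = P̄·Hᵀ·S⁻¹ = [12/355; 109/355]
x' − x̄ = [-348/355, -3161/355] = K·y
y = (KᵀK)⁻¹·Kᵀ·(x' − x̄) = [-29]
z = y + H·x̄ = [-29] + [26] = [-3]

z = [-3]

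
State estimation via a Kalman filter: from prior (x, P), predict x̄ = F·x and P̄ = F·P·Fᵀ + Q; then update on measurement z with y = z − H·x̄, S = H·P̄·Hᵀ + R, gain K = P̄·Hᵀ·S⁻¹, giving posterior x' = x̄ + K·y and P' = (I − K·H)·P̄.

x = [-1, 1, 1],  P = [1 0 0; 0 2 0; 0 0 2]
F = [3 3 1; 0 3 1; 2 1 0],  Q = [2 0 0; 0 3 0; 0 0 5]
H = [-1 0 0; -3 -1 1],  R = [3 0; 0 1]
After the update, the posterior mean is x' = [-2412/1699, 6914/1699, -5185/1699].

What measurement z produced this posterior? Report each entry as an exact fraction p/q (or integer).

z = [3, -3]

x̄ = F·x = [1, 4, -1]
P̄ = F·P·Fᵀ + Q = [31 20 12; 20 23 6; 12 6 11]
S = H·P̄·Hᵀ + R = [34 101; 101 350]
K = P̄·Hᵀ·S⁻¹ = [-649/1699 -303/1699; 777/1699 -598/1699; -1069/1699 158/1699]
x' − x̄ = [-4111/1699, 118/1699, -3486/1699] = K·y
y = (KᵀK)⁻¹·Kᵀ·(x' − x̄) = [4, 5]
z = y + H·x̄ = [4, 5] + [-1, -8] = [3, -3]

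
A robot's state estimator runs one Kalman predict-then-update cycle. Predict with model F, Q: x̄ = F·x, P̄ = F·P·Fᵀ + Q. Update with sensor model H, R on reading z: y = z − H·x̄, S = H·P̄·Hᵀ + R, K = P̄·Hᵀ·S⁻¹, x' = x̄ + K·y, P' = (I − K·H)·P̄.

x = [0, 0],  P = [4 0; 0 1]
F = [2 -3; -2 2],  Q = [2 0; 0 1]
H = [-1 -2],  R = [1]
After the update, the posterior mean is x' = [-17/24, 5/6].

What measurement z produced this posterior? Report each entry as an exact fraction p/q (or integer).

x̄ = F·x = [0, 0]
P̄ = F·P·Fᵀ + Q = [27 -22; -22 21]
S = H·P̄·Hᵀ + R = [24]
K = P̄·Hᵀ·S⁻¹ = [17/24; -5/6]
x' − x̄ = [-17/24, 5/6] = K·y
y = (KᵀK)⁻¹·Kᵀ·(x' − x̄) = [-1]
z = y + H·x̄ = [-1] + [0] = [-1]

z = [-1]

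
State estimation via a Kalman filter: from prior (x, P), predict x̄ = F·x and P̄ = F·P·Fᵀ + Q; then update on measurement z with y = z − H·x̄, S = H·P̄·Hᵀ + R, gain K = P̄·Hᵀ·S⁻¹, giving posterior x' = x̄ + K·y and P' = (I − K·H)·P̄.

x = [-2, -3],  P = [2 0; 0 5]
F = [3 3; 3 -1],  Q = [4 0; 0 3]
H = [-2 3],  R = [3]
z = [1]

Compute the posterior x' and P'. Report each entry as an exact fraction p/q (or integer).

x̄ = F·x = [-15, -3]
P̄ = F·P·Fᵀ + Q = [67 3; 3 26]
y = z − H·x̄ = [-20]
S = H·P̄·Hᵀ + R = [469]
K = P̄·Hᵀ·S⁻¹ = [-125/469; 72/469]
x' = x̄ + K·y = [-4535/469, -2847/469]
P' = (I − K·H)·P̄ = [15798/469 10407/469; 10407/469 7010/469]

x' = [-4535/469, -2847/469]
P' = [15798/469 10407/469; 10407/469 7010/469]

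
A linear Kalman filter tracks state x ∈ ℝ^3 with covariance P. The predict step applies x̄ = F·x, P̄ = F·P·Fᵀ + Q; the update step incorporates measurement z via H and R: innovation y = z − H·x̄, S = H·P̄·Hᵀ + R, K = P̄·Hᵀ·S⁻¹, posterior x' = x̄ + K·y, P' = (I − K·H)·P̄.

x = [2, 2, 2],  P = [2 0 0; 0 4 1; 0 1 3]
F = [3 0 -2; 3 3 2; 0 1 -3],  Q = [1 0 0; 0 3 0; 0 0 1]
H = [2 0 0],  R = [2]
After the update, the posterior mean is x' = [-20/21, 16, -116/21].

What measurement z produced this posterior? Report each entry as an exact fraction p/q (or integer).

x̄ = F·x = [2, 16, -4]
P̄ = F·P·Fᵀ + Q = [31 0 16; 0 81 -13; 16 -13 26]
S = H·P̄·Hᵀ + R = [126]
K = P̄·Hᵀ·S⁻¹ = [31/63; 0; 16/63]
x' − x̄ = [-62/21, 0, -32/21] = K·y
y = (KᵀK)⁻¹·Kᵀ·(x' − x̄) = [-6]
z = y + H·x̄ = [-6] + [4] = [-2]

z = [-2]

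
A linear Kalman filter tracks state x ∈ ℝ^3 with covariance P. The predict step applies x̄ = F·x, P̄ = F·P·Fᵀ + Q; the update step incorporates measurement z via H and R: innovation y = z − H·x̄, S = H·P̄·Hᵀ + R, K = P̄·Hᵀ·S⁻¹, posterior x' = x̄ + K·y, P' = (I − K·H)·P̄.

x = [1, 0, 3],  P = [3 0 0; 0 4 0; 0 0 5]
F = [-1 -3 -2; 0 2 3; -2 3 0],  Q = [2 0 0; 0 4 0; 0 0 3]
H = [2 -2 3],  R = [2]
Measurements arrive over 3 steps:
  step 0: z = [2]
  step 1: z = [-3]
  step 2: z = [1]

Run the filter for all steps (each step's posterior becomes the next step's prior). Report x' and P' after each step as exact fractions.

step 0: x' = [51/107, 101/749, 302/749], P' = [3727/107 -2458/107 -4110/107; -2458/107 21129/749 25446/749; -4110/107 25446/749 36174/749]
step 1: x' = [754817/489173, -1151204/489173, -1761097/489173], P' = [49308499/978346 -42736090/489173 -44715334/489173; -42736090/489173 90745262/489173 88736584/489173; -44715334/489173 88736584/489173 88768122/489173]
step 2: x' = [-14085938133/4507856399, 8439813983/4507856399, 16527943187/4507856399], P' = [337963833585/9015712798 -247804769078/4507856399 -275954218135/4507856399; -247804769078/4507856399 479199030466/4507856399 482580904000/4507856399; -275954218135/4507856399 482580904000/4507856399 504030364452/4507856399]

step 0: x̄ = F·x = [-7, 9, -2]
step 0: P̄ = F·P·Fᵀ + Q = [61 -54 -30; -54 65 24; -30 24 51]
step 0: y = z − H·x̄ = [40]
step 0: S = H·P̄·Hᵀ + R = [749]
step 0: K = P̄·Hᵀ·S⁻¹ = [20/107; -166/749; 45/749]
step 0: x' = x̄ + K·y = [51/107, 101/749, 302/749]
step 0: P' = (I − K·H)·P̄ = [3727/107 -2458/107 -4110/107; -2458/107 21129/749 25446/749; -4110/107 25446/749 36174/749]
step 1: x̄ = F·x = [-1264/749, 1108/749, -411/749]
step 1: P̄ = F·P·Fᵀ + Q = [449480/749 -553894/749 -457357/749; -553894/749 718430/749 597232/749; -457357/749 597232/749 503236/749]
step 1: y = z − H·x̄ = [3730/749]
step 1: S = H·P̄·Hᵀ + R = [978346/749]
step 1: K = P̄·Hᵀ·S⁻¹ = [634677/978346; -376476/489173; -299735/489173]
step 1: x' = x̄ + K·y = [754817/489173, -1151204/489173, -1761097/489173]
step 1: P' = (I − K·H)·P̄ = [49308499/978346 -42736090/489173 -44715334/489173; -42736090/489173 90745262/489173 88736584/489173; -44715334/489173 88736584/489173 88768122/489173]
step 2: x̄ = F·x = [6220989/489173, -7585699/489173, -4963246/489173]
step 2: P̄ = F·P·Fᵀ + Q = [3653947147/978346 -2011037714/489173 -1606887969/489173; -2011037714/489173 2228689846/489173 1782337192/489173; -1606887969/489173 1782337192/489173 1429624955/489173]
step 2: y = z − H·x̄ = [-12234465/489173]
step 2: S = H·P̄·Hᵀ + R = [4507856399/489173]
step 2: K = P̄·Hᵀ·S⁻¹ = [2855358668/4507856399; -3132443544/4507856399; -2489575457/4507856399]
step 2: x' = x̄ + K·y = [-14085938133/4507856399, 8439813983/4507856399, 16527943187/4507856399]
step 2: P' = (I − K·H)·P̄ = [337963833585/9015712798 -247804769078/4507856399 -275954218135/4507856399; -247804769078/4507856399 479199030466/4507856399 482580904000/4507856399; -275954218135/4507856399 482580904000/4507856399 504030364452/4507856399]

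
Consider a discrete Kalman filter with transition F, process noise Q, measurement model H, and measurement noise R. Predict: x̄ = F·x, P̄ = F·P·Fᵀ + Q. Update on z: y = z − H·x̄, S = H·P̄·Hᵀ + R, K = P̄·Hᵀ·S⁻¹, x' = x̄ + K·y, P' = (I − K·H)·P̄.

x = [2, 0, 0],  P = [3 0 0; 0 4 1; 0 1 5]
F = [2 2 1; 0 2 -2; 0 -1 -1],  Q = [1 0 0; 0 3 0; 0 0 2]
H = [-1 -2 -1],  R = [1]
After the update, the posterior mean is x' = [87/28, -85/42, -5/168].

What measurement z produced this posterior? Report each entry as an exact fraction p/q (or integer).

x̄ = F·x = [4, 0, 0]
P̄ = F·P·Fᵀ + Q = [38 4 -16; 4 31 2; -16 2 13]
S = H·P̄·Hᵀ + R = [168]
K = P̄·Hᵀ·S⁻¹ = [-5/28; -17/42; -1/168]
x' − x̄ = [-25/28, -85/42, -5/168] = K·y
y = (KᵀK)⁻¹·Kᵀ·(x' − x̄) = [5]
z = y + H·x̄ = [5] + [-4] = [1]

z = [1]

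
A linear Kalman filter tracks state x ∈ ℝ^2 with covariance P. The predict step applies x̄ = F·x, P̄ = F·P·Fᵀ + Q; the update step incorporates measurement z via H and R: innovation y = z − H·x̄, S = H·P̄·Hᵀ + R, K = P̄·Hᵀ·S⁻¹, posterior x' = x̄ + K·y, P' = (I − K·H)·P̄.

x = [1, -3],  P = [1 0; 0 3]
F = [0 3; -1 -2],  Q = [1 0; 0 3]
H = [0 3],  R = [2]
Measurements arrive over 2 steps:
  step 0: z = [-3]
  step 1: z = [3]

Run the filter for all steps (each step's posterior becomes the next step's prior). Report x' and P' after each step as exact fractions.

step 0: x̄ = F·x = [-9, 5]
step 0: P̄ = F·P·Fᵀ + Q = [28 -18; -18 16]
step 0: y = z − H·x̄ = [-18]
step 0: S = H·P̄·Hᵀ + R = [146]
step 0: K = P̄·Hᵀ·S⁻¹ = [-27/73; 24/73]
step 0: x' = x̄ + K·y = [-171/73, -67/73]
step 0: P' = (I − K·H)·P̄ = [586/73 -18/73; -18/73 16/73]
step 1: x̄ = F·x = [-201/73, 305/73]
step 1: P̄ = F·P·Fᵀ + Q = [217/73 -42/73; -42/73 797/73]
step 1: y = z − H·x̄ = [-696/73]
step 1: S = H·P̄·Hᵀ + R = [7319/73]
step 1: K = P̄·Hᵀ·S⁻¹ = [-126/7319; 2391/7319]
step 1: x' = x̄ + K·y = [-18951/7319, 7783/7319]
step 1: P' = (I − K·H)·P̄ = [21539/7319 -84/7319; -84/7319 1594/7319]

step 0: x' = [-171/73, -67/73], P' = [586/73 -18/73; -18/73 16/73]
step 1: x' = [-18951/7319, 7783/7319], P' = [21539/7319 -84/7319; -84/7319 1594/7319]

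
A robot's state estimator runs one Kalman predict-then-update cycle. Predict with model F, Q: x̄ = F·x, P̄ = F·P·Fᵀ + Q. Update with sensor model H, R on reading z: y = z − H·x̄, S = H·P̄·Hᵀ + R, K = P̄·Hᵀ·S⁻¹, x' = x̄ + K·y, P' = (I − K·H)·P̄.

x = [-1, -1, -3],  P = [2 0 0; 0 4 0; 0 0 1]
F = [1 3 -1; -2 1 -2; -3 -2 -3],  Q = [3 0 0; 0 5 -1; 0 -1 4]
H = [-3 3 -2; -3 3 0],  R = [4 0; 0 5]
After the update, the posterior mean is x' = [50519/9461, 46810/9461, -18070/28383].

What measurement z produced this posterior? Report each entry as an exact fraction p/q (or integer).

x̄ = F·x = [-1, 7, 14]
P̄ = F·P·Fᵀ + Q = [42 10 -27; 10 21 9; -27 9 47]
S = H·P̄·Hᵀ + R = [147 171; 171 392]
K = P̄·Hᵀ·S⁻¹ = [-16/9461 -2310/9461; 79/9461 762/9461; -12980/28383 4494/9461]
x' − x̄ = [59980/9461, -19417/9461, -415432/28383] = K·y
y = (KᵀK)⁻¹·Kᵀ·(x' − x̄) = [5, -26]
z = y + H·x̄ = [5, -26] + [-4, 24] = [1, -2]

z = [1, -2]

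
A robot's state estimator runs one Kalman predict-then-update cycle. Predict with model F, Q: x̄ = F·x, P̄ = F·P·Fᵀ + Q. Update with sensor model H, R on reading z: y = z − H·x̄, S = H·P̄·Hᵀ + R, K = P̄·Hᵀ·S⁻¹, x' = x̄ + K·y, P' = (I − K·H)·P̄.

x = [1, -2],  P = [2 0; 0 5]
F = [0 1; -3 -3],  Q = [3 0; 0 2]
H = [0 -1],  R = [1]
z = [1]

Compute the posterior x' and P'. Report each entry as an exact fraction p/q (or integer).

x' = [-12/11, -31/33]
P' = [101/22 -5/22; -5/22 65/66]

x̄ = F·x = [-2, 3]
P̄ = F·P·Fᵀ + Q = [8 -15; -15 65]
y = z − H·x̄ = [4]
S = H·P̄·Hᵀ + R = [66]
K = P̄·Hᵀ·S⁻¹ = [5/22; -65/66]
x' = x̄ + K·y = [-12/11, -31/33]
P' = (I − K·H)·P̄ = [101/22 -5/22; -5/22 65/66]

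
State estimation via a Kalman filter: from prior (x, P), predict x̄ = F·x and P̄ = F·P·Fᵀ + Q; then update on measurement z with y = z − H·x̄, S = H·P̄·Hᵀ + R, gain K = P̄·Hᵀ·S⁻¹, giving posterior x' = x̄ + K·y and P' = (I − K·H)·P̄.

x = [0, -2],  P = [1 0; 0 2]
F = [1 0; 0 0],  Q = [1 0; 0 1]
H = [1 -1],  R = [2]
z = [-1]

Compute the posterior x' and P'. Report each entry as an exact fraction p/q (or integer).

x̄ = F·x = [0, 0]
P̄ = F·P·Fᵀ + Q = [2 0; 0 1]
y = z − H·x̄ = [-1]
S = H·P̄·Hᵀ + R = [5]
K = P̄·Hᵀ·S⁻¹ = [2/5; -1/5]
x' = x̄ + K·y = [-2/5, 1/5]
P' = (I − K·H)·P̄ = [6/5 2/5; 2/5 4/5]

x' = [-2/5, 1/5]
P' = [6/5 2/5; 2/5 4/5]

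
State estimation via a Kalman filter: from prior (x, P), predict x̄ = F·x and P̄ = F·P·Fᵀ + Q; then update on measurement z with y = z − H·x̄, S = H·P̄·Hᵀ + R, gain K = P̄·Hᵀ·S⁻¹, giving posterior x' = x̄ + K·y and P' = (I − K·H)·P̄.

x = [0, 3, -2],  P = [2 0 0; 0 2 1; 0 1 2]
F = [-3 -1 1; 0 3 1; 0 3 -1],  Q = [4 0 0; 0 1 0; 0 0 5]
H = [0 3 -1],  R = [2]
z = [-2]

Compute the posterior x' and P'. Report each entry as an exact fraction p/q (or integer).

x' = [-34/7, 33/14, 125/14]
P' = [1007/42 -103/84 -307/84; -103/84 311/168 803/168; -307/84 803/168 2351/168]

x̄ = F·x = [-5, 7, 11]
P̄ = F·P·Fᵀ + Q = [24 -2 -4; -2 27 16; -4 16 19]
y = z − H·x̄ = [-12]
S = H·P̄·Hᵀ + R = [168]
K = P̄·Hᵀ·S⁻¹ = [-1/84; 65/168; 29/168]
x' = x̄ + K·y = [-34/7, 33/14, 125/14]
P' = (I − K·H)·P̄ = [1007/42 -103/84 -307/84; -103/84 311/168 803/168; -307/84 803/168 2351/168]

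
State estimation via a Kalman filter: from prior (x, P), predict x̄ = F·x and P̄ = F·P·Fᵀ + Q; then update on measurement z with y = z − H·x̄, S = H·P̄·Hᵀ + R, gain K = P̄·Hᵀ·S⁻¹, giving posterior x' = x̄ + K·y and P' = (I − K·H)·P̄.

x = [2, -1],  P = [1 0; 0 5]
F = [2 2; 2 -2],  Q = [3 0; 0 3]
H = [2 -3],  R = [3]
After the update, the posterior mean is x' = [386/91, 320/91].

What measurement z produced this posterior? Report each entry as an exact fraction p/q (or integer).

z = [-2]

x̄ = F·x = [2, 6]
P̄ = F·P·Fᵀ + Q = [27 -16; -16 27]
S = H·P̄·Hᵀ + R = [546]
K = P̄·Hᵀ·S⁻¹ = [17/91; -113/546]
x' − x̄ = [204/91, -226/91] = K·y
y = (KᵀK)⁻¹·Kᵀ·(x' − x̄) = [12]
z = y + H·x̄ = [12] + [-14] = [-2]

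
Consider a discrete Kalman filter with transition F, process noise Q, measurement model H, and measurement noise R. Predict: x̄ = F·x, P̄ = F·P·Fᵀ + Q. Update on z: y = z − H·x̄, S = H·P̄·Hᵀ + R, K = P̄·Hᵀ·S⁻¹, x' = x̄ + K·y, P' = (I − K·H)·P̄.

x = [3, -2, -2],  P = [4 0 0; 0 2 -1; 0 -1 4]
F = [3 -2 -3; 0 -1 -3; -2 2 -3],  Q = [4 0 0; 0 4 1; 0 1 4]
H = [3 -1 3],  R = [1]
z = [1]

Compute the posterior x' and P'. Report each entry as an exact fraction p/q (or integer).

x' = [12649/1039, 2372/1039, -11500/1039]
P' = [35999/1039 -296/1039 -36032/1039; -296/1039 10179/1039 3744/1039; -36032/1039 3744/1039 37348/1039]

x̄ = F·x = [19, 8, -4]
P̄ = F·P·Fᵀ + Q = [72 31 4; 31 36 36; 4 36 76]
y = z − H·x̄ = [-36]
S = H·P̄·Hᵀ + R = [1039]
K = P̄·Hᵀ·S⁻¹ = [197/1039; 165/1039; 204/1039]
x' = x̄ + K·y = [12649/1039, 2372/1039, -11500/1039]
P' = (I − K·H)·P̄ = [35999/1039 -296/1039 -36032/1039; -296/1039 10179/1039 3744/1039; -36032/1039 3744/1039 37348/1039]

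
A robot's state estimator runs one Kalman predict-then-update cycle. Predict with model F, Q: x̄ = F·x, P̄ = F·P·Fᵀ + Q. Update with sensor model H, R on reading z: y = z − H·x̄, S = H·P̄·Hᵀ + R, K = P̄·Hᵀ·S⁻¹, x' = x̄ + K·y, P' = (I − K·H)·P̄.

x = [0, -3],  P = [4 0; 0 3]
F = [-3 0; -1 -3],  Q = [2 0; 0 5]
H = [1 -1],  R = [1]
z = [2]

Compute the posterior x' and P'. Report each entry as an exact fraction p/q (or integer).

x' = [286/51, 65/17]
P' = [1262/51 412/17; 412/17 420/17]

x̄ = F·x = [0, 9]
P̄ = F·P·Fᵀ + Q = [38 12; 12 36]
y = z − H·x̄ = [11]
S = H·P̄·Hᵀ + R = [51]
K = P̄·Hᵀ·S⁻¹ = [26/51; -8/17]
x' = x̄ + K·y = [286/51, 65/17]
P' = (I − K·H)·P̄ = [1262/51 412/17; 412/17 420/17]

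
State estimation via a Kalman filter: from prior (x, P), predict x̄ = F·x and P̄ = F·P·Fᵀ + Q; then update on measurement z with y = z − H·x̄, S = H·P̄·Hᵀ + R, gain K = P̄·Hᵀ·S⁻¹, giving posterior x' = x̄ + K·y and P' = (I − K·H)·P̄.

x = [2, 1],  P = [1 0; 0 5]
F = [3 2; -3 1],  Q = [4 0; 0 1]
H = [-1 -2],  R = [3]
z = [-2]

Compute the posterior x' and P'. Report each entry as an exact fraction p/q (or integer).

x̄ = F·x = [8, -5]
P̄ = F·P·Fᵀ + Q = [33 1; 1 15]
y = z − H·x̄ = [-4]
S = H·P̄·Hᵀ + R = [100]
K = P̄·Hᵀ·S⁻¹ = [-7/20; -31/100]
x' = x̄ + K·y = [47/5, -94/25]
P' = (I − K·H)·P̄ = [83/4 -197/20; -197/20 539/100]

x' = [47/5, -94/25]
P' = [83/4 -197/20; -197/20 539/100]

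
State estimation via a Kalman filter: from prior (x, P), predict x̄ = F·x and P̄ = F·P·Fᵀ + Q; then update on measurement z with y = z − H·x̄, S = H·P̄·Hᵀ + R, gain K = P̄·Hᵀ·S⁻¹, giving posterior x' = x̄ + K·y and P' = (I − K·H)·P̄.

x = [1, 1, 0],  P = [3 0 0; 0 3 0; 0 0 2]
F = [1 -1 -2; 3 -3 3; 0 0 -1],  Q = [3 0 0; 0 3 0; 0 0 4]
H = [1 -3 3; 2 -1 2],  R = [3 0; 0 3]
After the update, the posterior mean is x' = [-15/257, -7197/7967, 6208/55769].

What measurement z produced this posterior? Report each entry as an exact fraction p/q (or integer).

z = [3, 1]

x̄ = F·x = [0, 0, 0]
P̄ = F·P·Fᵀ + Q = [17 6 4; 6 75 -6; 4 -6 6]
S = H·P̄·Hᵀ + R = [845 339; 339 202]
K = P̄·Hᵀ·S⁻¹ = [-46/257 123/257; -3207/7967 2424/7967; -734/55769 8410/55769]
x' − x̄ = [-15/257, -7197/7967, 6208/55769] = K·y
y = (KᵀK)⁻¹·Kᵀ·(x' − x̄) = [3, 1]
z = y + H·x̄ = [3, 1] + [0, 0] = [3, 1]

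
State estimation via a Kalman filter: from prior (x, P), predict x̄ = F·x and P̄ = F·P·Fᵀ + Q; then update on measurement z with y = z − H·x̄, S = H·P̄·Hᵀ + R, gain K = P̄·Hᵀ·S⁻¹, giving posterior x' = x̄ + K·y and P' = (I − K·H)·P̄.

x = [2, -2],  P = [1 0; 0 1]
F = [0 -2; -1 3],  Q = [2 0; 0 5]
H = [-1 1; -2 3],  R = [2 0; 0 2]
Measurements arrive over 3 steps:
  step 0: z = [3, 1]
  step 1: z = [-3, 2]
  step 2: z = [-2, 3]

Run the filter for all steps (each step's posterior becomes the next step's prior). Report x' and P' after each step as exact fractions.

step 0: x̄ = F·x = [4, -8]
step 0: P̄ = F·P·Fᵀ + Q = [6 -6; -6 15]
step 0: y = z − H·x̄ = [15, 33]
step 0: S = H·P̄·Hᵀ + R = [35 87; 87 233]
step 0: K = P̄·Hᵀ·S⁻¹ = [-93/293 -3/293; -33/293 84/293]
step 0: x' = x̄ + K·y = [-322/293, -67/293]
step 0: P' = (I − K·H)·P̄ = [552/293 366/293; 366/293 300/293]
step 1: x̄ = F·x = [134/293, 121/293]
step 1: P̄ = F·P·Fᵀ + Q = [1786/293 -1068/293; -1068/293 2521/293]
step 1: y = z − H·x̄ = [-866/293, 491/293]
step 1: S = H·P̄·Hᵀ + R = [7029/293 16475/293; 16475/293 43235/293]
step 1: K = P̄·Hᵀ·S⁻¹ = [-4013/11083 -1039/55415; -1577/11083 15436/55415]
step 1: x' = x̄ + K·y = [82907/55415, 72057/55415]
step 1: P' = (I − K·H)·P̄ = [118312/55415 78182/55415; 78182/55415 62412/55415]
step 2: x̄ = F·x = [-144114/55415, 133264/55415]
step 2: P̄ = F·P·Fᵀ + Q = [360478/55415 -218108/55415; -218108/55415 488003/55415]
step 2: y = z − H·x̄ = [-388208/55415, -104355/11083]
step 2: S = H·P̄·Hᵀ + R = [1395527/55415 655101/11083; 655101/11083 1712413/11083]
step 2: K = P̄·Hᵀ·S⁻¹ = [-213297/579199 -217261/11004781; -84733/579199 3058244/11004781]
step 2: x' = x̄ + K·y = [1816959/11004781, 8947260/11004781]
step 2: P' = (I − K·H)·P̄ = [23881336/11004781 15776050/11004781; 15776050/11004781 12556196/11004781]

step 0: x' = [-322/293, -67/293], P' = [552/293 366/293; 366/293 300/293]
step 1: x' = [82907/55415, 72057/55415], P' = [118312/55415 78182/55415; 78182/55415 62412/55415]
step 2: x' = [1816959/11004781, 8947260/11004781], P' = [23881336/11004781 15776050/11004781; 15776050/11004781 12556196/11004781]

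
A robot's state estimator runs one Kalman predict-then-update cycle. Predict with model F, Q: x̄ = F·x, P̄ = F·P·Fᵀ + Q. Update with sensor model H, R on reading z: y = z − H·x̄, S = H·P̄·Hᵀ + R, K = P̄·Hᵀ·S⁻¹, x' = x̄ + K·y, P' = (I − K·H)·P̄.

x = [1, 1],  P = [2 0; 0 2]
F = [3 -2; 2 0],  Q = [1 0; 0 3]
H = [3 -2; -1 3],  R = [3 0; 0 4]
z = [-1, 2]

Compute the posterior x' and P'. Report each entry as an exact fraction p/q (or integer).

x̄ = F·x = [1, 2]
P̄ = F·P·Fᵀ + Q = [27 12; 12 11]
y = z − H·x̄ = [0, -3]
S = H·P̄·Hᵀ + R = [146 -15; -15 58]
K = P̄·Hᵀ·S⁻¹ = [3441/8243 2169/8243; 1127/8243 3276/8243]
x' = x̄ + K·y = [1736/8243, 6658/8243]
P' = (I − K·H)·P̄ = [6903/8243 5193/8243; 5193/8243 6099/8243]

x' = [1736/8243, 6658/8243]
P' = [6903/8243 5193/8243; 5193/8243 6099/8243]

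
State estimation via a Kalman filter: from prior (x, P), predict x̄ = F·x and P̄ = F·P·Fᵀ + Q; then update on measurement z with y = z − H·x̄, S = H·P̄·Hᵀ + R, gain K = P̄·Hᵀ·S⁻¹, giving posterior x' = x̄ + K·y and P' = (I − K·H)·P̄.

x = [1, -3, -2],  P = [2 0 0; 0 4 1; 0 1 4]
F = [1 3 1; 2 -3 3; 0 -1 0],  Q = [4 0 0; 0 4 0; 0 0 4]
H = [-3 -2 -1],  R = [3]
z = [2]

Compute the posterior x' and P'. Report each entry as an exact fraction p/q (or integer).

x' = [-3605/533, 4150/533, 108/41]
P' = [14491/533 -18847/533 -418/41; -18847/533 25377/533 468/41; -418/41 468/41 315/41]

x̄ = F·x = [-10, 5, 3]
P̄ = F·P·Fᵀ + Q = [52 -14 -13; -14 66 9; -13 9 8]
y = z − H·x̄ = [-15]
S = H·P̄·Hᵀ + R = [533]
K = P̄·Hᵀ·S⁻¹ = [-115/533; -99/533; 1/41]
x' = x̄ + K·y = [-3605/533, 4150/533, 108/41]
P' = (I − K·H)·P̄ = [14491/533 -18847/533 -418/41; -18847/533 25377/533 468/41; -418/41 468/41 315/41]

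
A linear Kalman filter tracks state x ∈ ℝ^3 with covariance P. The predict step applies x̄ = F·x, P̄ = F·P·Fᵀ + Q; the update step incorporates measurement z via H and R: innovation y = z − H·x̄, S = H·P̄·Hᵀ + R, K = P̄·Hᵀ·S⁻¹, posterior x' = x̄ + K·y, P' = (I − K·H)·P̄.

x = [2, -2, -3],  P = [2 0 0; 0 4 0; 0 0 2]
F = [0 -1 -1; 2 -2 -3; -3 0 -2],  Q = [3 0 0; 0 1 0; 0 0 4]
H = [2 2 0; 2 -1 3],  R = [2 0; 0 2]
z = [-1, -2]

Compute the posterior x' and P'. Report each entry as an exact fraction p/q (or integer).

x' = [-65530/55221, 15214/18407, 21520/55221]
P' = [94351/55221 -28826/18407 -90040/55221; -28826/18407 35348/18407 30438/18407; -90040/55221 30438/18407 100978/55221]

x̄ = F·x = [5, 17, 0]
P̄ = F·P·Fᵀ + Q = [9 14 4; 14 43 0; 4 0 30]
y = z − H·x̄ = [-45, 5]
S = H·P̄·Hᵀ + R = [322 2; 2 343]
K = P̄·Hᵀ·S⁻¹ = [7873/55221 2530/55221; 6522/18407 -843/18407; 1274/55221 15770/55221]
x' = x̄ + K·y = [-65530/55221, 15214/18407, 21520/55221]
P' = (I − K·H)·P̄ = [94351/55221 -28826/18407 -90040/55221; -28826/18407 35348/18407 30438/18407; -90040/55221 30438/18407 100978/55221]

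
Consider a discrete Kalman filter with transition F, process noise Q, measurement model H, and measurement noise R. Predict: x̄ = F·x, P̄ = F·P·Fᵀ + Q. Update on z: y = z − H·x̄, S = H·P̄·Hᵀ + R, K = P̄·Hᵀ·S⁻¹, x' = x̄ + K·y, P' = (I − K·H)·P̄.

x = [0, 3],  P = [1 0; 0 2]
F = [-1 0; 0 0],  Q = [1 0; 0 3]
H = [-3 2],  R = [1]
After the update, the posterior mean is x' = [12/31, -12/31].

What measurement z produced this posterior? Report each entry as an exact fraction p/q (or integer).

x̄ = F·x = [0, 0]
P̄ = F·P·Fᵀ + Q = [2 0; 0 3]
S = H·P̄·Hᵀ + R = [31]
K = P̄·Hᵀ·S⁻¹ = [-6/31; 6/31]
x' − x̄ = [12/31, -12/31] = K·y
y = (KᵀK)⁻¹·Kᵀ·(x' − x̄) = [-2]
z = y + H·x̄ = [-2] + [0] = [-2]

z = [-2]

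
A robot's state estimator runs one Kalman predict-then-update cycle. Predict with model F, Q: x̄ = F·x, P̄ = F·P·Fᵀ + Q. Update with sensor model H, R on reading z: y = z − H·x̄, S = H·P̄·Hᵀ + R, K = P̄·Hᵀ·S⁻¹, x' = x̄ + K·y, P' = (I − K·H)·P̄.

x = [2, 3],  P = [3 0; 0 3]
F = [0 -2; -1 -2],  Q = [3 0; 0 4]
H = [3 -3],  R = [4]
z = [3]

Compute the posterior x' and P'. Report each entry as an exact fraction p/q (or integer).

x̄ = F·x = [-6, -8]
P̄ = F·P·Fᵀ + Q = [15 12; 12 19]
y = z − H·x̄ = [-3]
S = H·P̄·Hᵀ + R = [94]
K = P̄·Hᵀ·S⁻¹ = [9/94; -21/94]
x' = x̄ + K·y = [-591/94, -689/94]
P' = (I − K·H)·P̄ = [1329/94 1317/94; 1317/94 1345/94]

x' = [-591/94, -689/94]
P' = [1329/94 1317/94; 1317/94 1345/94]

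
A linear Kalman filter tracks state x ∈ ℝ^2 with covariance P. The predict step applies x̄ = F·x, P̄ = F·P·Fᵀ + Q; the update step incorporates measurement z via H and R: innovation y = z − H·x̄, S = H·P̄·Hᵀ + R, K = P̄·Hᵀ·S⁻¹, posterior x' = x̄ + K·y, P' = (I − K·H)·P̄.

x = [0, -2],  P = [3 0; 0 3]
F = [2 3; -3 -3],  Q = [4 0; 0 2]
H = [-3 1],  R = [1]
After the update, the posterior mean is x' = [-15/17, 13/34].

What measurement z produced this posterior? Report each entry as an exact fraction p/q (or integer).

z = [3]

x̄ = F·x = [-6, 6]
P̄ = F·P·Fᵀ + Q = [43 -45; -45 56]
S = H·P̄·Hᵀ + R = [714]
K = P̄·Hᵀ·S⁻¹ = [-29/119; 191/714]
x' − x̄ = [87/17, -191/34] = K·y
y = (KᵀK)⁻¹·Kᵀ·(x' − x̄) = [-21]
z = y + H·x̄ = [-21] + [24] = [3]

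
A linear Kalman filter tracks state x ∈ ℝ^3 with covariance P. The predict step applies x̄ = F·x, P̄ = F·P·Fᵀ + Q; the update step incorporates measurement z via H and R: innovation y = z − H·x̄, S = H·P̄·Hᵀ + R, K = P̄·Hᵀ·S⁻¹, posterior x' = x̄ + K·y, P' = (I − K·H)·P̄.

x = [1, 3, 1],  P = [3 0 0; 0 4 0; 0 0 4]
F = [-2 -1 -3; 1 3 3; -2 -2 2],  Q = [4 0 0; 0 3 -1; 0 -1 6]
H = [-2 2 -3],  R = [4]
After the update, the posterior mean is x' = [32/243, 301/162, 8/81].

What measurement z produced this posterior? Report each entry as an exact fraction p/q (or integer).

x̄ = F·x = [-8, 13, -6]
P̄ = F·P·Fᵀ + Q = [56 -54 -4; -54 78 -7; -4 -7 50]
S = H·P̄·Hᵀ + R = [1458]
K = P̄·Hᵀ·S⁻¹ = [-104/729; 95/486; -26/243]
x' − x̄ = [1976/243, -1805/162, 494/81] = K·y
y = (KᵀK)⁻¹·Kᵀ·(x' − x̄) = [-57]
z = y + H·x̄ = [-57] + [60] = [3]

z = [3]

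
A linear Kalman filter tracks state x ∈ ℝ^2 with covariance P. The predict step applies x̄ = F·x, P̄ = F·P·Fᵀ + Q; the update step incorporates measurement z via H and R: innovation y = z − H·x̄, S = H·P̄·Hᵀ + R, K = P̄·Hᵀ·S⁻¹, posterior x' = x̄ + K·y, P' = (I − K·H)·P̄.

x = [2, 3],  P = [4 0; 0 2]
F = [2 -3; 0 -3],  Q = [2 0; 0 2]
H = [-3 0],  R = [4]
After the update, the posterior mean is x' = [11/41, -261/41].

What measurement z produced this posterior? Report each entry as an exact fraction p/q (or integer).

z = [-1]

x̄ = F·x = [-5, -9]
P̄ = F·P·Fᵀ + Q = [36 18; 18 20]
S = H·P̄·Hᵀ + R = [328]
K = P̄·Hᵀ·S⁻¹ = [-27/82; -27/164]
x' − x̄ = [216/41, 108/41] = K·y
y = (KᵀK)⁻¹·Kᵀ·(x' − x̄) = [-16]
z = y + H·x̄ = [-16] + [15] = [-1]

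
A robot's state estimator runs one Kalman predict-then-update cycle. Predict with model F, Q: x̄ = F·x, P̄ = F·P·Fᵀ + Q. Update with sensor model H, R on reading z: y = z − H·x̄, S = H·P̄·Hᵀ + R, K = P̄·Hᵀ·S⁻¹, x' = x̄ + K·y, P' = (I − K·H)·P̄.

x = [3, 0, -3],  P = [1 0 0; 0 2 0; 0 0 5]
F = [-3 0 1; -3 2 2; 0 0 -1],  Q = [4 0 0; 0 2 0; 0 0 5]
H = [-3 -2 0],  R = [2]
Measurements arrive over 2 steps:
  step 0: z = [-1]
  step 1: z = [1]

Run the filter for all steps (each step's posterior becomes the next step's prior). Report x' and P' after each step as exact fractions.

step 0: x' = [-103/137, 825/548, -701/548], P' = [350/137 -502/137 120/137; -502/137 3147/548 -755/548; 120/137 -755/548 4255/548]
step 1: x' = [-283589/696935, 82037/696935, 214870/139387], P' = [1142302/696935 -1610296/696935 20582/139387; -1610296/696935 2608628/696935 -34786/139387; 20582/139387 -34786/139387 1639515/139387]

step 0: x̄ = F·x = [-12, -15, 3]
step 0: P̄ = F·P·Fᵀ + Q = [18 19 -5; 19 39 -10; -5 -10 10]
step 0: y = z − H·x̄ = [-67]
step 0: S = H·P̄·Hᵀ + R = [548]
step 0: K = P̄·Hᵀ·S⁻¹ = [-23/137; -135/548; 35/548]
step 0: x' = x̄ + K·y = [-103/137, 825/548, -701/548]
step 0: P' = (I − K·H)·P̄ = [350/137 -502/137 120/137; -502/137 3147/548 -755/548; 120/137 -755/548 4255/548]
step 1: x̄ = F·x = [535/548, 371/137, 701/548]
step 1: P̄ = F·P·Fᵀ + Q = [16167/548 6832/137 -2815/548; 6832/137 13900/137 -1390/137; -2815/548 -1390/137 6995/548]
step 1: y = z − H·x̄ = [5121/548]
step 1: S = H·P̄·Hᵀ + R = [696935/548]
step 1: K = P̄·Hᵀ·S⁻¹ = [-103157/696935; -193184/696935; 3913/139387]
step 1: x' = x̄ + K·y = [-283589/696935, 82037/696935, 214870/139387]
step 1: P' = (I − K·H)·P̄ = [1142302/696935 -1610296/696935 20582/139387; -1610296/696935 2608628/696935 -34786/139387; 20582/139387 -34786/139387 1639515/139387]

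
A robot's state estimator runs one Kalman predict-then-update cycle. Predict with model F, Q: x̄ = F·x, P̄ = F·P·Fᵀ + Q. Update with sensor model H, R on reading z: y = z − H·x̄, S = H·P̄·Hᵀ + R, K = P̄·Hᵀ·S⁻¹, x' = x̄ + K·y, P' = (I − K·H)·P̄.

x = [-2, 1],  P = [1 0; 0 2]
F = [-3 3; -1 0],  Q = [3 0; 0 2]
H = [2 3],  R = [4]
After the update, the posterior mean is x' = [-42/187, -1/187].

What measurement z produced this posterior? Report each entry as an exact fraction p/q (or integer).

z = [-1]

x̄ = F·x = [9, 2]
P̄ = F·P·Fᵀ + Q = [30 3; 3 3]
S = H·P̄·Hᵀ + R = [187]
K = P̄·Hᵀ·S⁻¹ = [69/187; 15/187]
x' − x̄ = [-1725/187, -375/187] = K·y
y = (KᵀK)⁻¹·Kᵀ·(x' − x̄) = [-25]
z = y + H·x̄ = [-25] + [24] = [-1]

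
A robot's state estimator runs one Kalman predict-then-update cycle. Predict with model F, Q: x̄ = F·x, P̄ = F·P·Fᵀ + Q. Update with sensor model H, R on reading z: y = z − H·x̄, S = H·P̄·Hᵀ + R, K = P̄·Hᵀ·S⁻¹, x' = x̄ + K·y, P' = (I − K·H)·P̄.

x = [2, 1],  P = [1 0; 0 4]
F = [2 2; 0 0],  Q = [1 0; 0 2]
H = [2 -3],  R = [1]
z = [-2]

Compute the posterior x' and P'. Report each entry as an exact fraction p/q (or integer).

x' = [30/103, 84/103]
P' = [399/103 252/103; 252/103 170/103]

x̄ = F·x = [6, 0]
P̄ = F·P·Fᵀ + Q = [21 0; 0 2]
y = z − H·x̄ = [-14]
S = H·P̄·Hᵀ + R = [103]
K = P̄·Hᵀ·S⁻¹ = [42/103; -6/103]
x' = x̄ + K·y = [30/103, 84/103]
P' = (I − K·H)·P̄ = [399/103 252/103; 252/103 170/103]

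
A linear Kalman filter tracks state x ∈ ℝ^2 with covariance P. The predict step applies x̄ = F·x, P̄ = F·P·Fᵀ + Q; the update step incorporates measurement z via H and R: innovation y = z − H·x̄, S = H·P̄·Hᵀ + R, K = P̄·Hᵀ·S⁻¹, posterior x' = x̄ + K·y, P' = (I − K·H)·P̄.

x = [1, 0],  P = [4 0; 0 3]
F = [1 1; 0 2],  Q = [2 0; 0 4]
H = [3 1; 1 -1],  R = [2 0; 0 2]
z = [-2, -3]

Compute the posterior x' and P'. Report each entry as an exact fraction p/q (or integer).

x' = [-1109/1012, 691/506]
P' = [117/506 -51/253; -51/253 278/253]

x̄ = F·x = [1, 0]
P̄ = F·P·Fᵀ + Q = [9 6; 6 16]
y = z − H·x̄ = [-5, -4]
S = H·P̄·Hᵀ + R = [135 -1; -1 15]
K = P̄·Hᵀ·S⁻¹ = [249/1012 219/1012; 125/506 -329/506]
x' = x̄ + K·y = [-1109/1012, 691/506]
P' = (I − K·H)·P̄ = [117/506 -51/253; -51/253 278/253]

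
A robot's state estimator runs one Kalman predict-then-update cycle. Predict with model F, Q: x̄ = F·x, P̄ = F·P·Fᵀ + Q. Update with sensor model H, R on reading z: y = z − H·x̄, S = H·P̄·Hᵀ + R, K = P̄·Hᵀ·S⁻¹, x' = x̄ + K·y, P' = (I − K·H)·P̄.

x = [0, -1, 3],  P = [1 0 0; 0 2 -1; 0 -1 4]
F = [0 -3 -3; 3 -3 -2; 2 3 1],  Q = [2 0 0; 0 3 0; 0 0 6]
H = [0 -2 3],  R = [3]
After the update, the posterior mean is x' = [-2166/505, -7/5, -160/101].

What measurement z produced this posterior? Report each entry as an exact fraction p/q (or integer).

x̄ = F·x = [-6, -3, 0]
P̄ = F·P·Fᵀ + Q = [38 27 -18; 27 34 -11; -18 -11 26]
S = H·P̄·Hᵀ + R = [505]
K = P̄·Hᵀ·S⁻¹ = [-108/505; -1/5; 20/101]
x' − x̄ = [864/505, 8/5, -160/101] = K·y
y = (KᵀK)⁻¹·Kᵀ·(x' − x̄) = [-8]
z = y + H·x̄ = [-8] + [6] = [-2]

z = [-2]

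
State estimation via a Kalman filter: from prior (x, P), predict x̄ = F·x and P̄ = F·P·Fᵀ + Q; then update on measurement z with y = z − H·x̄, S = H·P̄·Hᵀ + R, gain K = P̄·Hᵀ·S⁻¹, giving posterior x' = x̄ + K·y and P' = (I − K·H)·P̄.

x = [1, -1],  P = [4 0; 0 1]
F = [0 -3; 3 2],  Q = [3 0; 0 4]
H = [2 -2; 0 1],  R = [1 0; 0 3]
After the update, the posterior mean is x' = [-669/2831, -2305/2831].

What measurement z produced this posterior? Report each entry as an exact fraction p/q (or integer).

x̄ = F·x = [3, 1]
P̄ = F·P·Fᵀ + Q = [12 -6; -6 44]
S = H·P̄·Hᵀ + R = [273 -100; -100 47]
K = P̄·Hᵀ·S⁻¹ = [1092/2831 1962/2831; -300/2831 2012/2831]
x' − x̄ = [-9162/2831, -5136/2831] = K·y
y = (KᵀK)⁻¹·Kᵀ·(x' − x̄) = [-3, -3]
z = y + H·x̄ = [-3, -3] + [4, 1] = [1, -2]

z = [1, -2]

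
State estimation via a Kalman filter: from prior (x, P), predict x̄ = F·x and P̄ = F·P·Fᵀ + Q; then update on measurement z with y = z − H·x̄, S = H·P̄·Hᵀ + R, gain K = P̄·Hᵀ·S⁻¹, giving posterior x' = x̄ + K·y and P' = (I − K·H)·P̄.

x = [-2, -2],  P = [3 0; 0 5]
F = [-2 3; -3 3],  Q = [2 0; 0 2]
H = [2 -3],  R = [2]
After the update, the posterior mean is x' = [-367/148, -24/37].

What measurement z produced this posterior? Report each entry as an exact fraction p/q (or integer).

z = [-3]

x̄ = F·x = [-2, 0]
P̄ = F·P·Fᵀ + Q = [59 63; 63 74]
S = H·P̄·Hᵀ + R = [148]
K = P̄·Hᵀ·S⁻¹ = [-71/148; -24/37]
x' − x̄ = [-71/148, -24/37] = K·y
y = (KᵀK)⁻¹·Kᵀ·(x' − x̄) = [1]
z = y + H·x̄ = [1] + [-4] = [-3]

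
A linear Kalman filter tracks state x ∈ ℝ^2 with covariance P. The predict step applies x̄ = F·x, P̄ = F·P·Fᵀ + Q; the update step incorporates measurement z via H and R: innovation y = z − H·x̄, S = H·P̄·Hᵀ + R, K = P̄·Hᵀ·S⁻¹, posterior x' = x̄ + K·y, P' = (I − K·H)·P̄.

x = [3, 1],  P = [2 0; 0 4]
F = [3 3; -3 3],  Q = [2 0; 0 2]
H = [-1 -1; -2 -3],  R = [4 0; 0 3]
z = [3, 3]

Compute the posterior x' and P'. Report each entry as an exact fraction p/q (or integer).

x̄ = F·x = [12, -6]
P̄ = F·P·Fᵀ + Q = [56 18; 18 56]
y = z − H·x̄ = [9, 9]
S = H·P̄·Hᵀ + R = [152 370; 370 947]
K = P̄·Hᵀ·S⁻¹ = [-1443/1174 179/587; 2701/3522 -907/1761]
x' = x̄ + K·y = [4323/1174, -4383/1174]
P' = (I − K·H)·P̄ = [9195/587 -6309/587; -6309/587 13525/1761]

x' = [4323/1174, -4383/1174]
P' = [9195/587 -6309/587; -6309/587 13525/1761]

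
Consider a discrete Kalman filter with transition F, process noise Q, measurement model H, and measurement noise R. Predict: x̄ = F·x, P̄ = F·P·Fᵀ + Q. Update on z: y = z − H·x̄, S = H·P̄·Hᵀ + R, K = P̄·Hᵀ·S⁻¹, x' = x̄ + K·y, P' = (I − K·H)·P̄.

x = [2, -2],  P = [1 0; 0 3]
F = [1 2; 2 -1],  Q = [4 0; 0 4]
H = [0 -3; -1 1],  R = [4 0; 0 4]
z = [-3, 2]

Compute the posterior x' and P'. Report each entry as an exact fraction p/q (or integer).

x' = [-1427/2095, 507/419]
P' = [7112/2095 124/419; 124/419 172/419]

x̄ = F·x = [-2, 6]
P̄ = F·P·Fᵀ + Q = [17 -4; -4 11]
y = z − H·x̄ = [15, -6]
S = H·P̄·Hᵀ + R = [103 -45; -45 40]
K = P̄·Hᵀ·S⁻¹ = [-93/419 -1623/2095; -129/419 12/419]
x' = x̄ + K·y = [-1427/2095, 507/419]
P' = (I − K·H)·P̄ = [7112/2095 124/419; 124/419 172/419]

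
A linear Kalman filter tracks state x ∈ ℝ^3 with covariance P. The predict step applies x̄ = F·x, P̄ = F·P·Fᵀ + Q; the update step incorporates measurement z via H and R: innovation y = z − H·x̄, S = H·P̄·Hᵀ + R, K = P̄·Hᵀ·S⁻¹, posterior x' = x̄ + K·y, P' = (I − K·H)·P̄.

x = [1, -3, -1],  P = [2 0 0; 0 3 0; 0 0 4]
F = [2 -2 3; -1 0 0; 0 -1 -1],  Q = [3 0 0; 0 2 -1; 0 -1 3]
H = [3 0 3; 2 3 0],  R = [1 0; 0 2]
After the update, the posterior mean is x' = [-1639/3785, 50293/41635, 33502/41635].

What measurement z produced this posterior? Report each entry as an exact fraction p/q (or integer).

z = [1, 3]

x̄ = F·x = [5, -1, 4]
P̄ = F·P·Fᵀ + Q = [59 -4 -6; -4 4 -1; -6 -1 10]
S = H·P̄·Hᵀ + R = [514 273; 273 226]
K = P̄·Hᵀ·S⁻¹ = [636/3785 1007/3785; -4482/41635 6151/41635; 6807/41635 -10986/41635]
x' − x̄ = [-20564/3785, 91928/41635, -133038/41635] = K·y
y = (KᵀK)⁻¹·Kᵀ·(x' − x̄) = [-26, -4]
z = y + H·x̄ = [-26, -4] + [27, 7] = [1, 3]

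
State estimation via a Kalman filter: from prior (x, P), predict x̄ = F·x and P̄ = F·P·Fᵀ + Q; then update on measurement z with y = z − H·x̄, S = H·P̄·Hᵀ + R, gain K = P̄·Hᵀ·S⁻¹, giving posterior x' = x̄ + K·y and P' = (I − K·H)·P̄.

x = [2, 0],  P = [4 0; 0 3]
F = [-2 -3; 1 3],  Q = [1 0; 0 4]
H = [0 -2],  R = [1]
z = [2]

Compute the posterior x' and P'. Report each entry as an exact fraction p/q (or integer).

x̄ = F·x = [-4, 2]
P̄ = F·P·Fᵀ + Q = [44 -35; -35 35]
y = z − H·x̄ = [6]
S = H·P̄·Hᵀ + R = [141]
K = P̄·Hᵀ·S⁻¹ = [70/141; -70/141]
x' = x̄ + K·y = [-48/47, -46/47]
P' = (I − K·H)·P̄ = [1304/141 -35/141; -35/141 35/141]

x' = [-48/47, -46/47]
P' = [1304/141 -35/141; -35/141 35/141]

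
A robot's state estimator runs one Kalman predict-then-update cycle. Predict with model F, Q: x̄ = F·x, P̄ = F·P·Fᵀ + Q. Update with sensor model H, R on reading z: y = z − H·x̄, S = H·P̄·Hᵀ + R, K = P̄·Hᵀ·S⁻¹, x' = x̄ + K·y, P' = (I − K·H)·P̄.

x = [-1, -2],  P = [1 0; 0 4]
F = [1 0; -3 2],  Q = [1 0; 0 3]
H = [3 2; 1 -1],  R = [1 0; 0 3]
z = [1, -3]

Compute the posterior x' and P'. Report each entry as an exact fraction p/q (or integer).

x' = [-1511/1496, 371/187]
P' = [617/1496 -101/187; -101/187 175/187]

x̄ = F·x = [-1, -1]
P̄ = F·P·Fᵀ + Q = [2 -3; -3 28]
y = z − H·x̄ = [6, -3]
S = H·P̄·Hᵀ + R = [95 -47; -47 39]
K = P̄·Hᵀ·S⁻¹ = [235/1496 475/1496; 47/187 -92/187]
x' = x̄ + K·y = [-1511/1496, 371/187]
P' = (I − K·H)·P̄ = [617/1496 -101/187; -101/187 175/187]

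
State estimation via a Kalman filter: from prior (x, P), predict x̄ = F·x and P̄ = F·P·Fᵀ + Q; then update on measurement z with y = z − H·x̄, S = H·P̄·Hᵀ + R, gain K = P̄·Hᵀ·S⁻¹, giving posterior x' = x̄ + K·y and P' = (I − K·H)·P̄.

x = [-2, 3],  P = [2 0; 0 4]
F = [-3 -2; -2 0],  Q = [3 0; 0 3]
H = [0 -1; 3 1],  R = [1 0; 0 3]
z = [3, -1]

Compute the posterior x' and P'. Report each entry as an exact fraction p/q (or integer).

x' = [711/2819, -5759/2819]
P' = [1163/2819 -753/2819; -753/2819 2400/2819]

x̄ = F·x = [0, 4]
P̄ = F·P·Fᵀ + Q = [37 12; 12 11]
y = z − H·x̄ = [7, -5]
S = H·P̄·Hᵀ + R = [12 -47; -47 419]
K = P̄·Hᵀ·S⁻¹ = [753/2819 912/2819; -2400/2819 47/2819]
x' = x̄ + K·y = [711/2819, -5759/2819]
P' = (I − K·H)·P̄ = [1163/2819 -753/2819; -753/2819 2400/2819]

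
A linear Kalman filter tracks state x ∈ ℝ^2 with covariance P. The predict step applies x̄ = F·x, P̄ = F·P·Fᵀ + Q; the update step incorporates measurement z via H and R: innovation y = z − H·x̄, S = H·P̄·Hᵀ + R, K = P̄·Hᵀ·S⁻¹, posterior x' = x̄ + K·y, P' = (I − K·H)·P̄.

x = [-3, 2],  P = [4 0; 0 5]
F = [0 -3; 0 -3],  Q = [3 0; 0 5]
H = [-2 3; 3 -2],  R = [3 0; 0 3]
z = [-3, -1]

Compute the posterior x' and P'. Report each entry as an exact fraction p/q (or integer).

x' = [-3210/1661, -3851/1661]
P' = [5019/3322 4635/3322; 4635/3322 5025/3322]

x̄ = F·x = [-6, -6]
P̄ = F·P·Fᵀ + Q = [48 45; 45 50]
y = z − H·x̄ = [3, 5]
S = H·P̄·Hᵀ + R = [105 -3; -3 95]
K = P̄·Hᵀ·S⁻¹ = [1289/3322 1929/3322; 1935/3322 1285/3322]
x' = x̄ + K·y = [-3210/1661, -3851/1661]
P' = (I − K·H)·P̄ = [5019/3322 4635/3322; 4635/3322 5025/3322]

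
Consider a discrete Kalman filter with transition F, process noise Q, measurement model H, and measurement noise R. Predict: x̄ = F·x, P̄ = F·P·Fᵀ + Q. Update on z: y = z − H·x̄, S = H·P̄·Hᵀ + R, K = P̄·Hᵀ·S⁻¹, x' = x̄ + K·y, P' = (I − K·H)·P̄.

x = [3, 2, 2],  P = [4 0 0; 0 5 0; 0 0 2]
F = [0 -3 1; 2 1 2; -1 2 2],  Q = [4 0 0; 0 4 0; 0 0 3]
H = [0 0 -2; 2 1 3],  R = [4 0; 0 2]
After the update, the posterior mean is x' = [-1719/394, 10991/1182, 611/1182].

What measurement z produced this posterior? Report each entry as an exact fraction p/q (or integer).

z = [-1, 2]

x̄ = F·x = [-4, 12, 5]
P̄ = F·P·Fᵀ + Q = [51 -11 -26; -11 33 10; -26 10 35]
S = H·P̄·Hᵀ + R = [144 -126; -126 258]
K = P̄·Hᵀ·S⁻¹ = [2509/3546 78/197; 1/3546 94/591; -1687/3546 7/591]
x' − x̄ = [-143/394, -3193/1182, -5299/1182] = K·y
y = (KᵀK)⁻¹·Kᵀ·(x' − x̄) = [9, -17]
z = y + H·x̄ = [9, -17] + [-10, 19] = [-1, 2]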